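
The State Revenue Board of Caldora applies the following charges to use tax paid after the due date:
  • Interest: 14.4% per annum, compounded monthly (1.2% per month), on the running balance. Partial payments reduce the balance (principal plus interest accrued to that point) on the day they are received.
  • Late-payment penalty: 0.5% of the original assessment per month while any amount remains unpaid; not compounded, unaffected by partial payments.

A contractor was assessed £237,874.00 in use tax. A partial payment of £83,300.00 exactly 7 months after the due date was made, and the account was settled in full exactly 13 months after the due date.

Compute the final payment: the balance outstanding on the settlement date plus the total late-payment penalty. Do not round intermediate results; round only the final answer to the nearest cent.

Balance at month 7: £237,874.0000 × (1 + 0.012)^7 = £258,589.3075…
After £83,300.00 payment: £258,589.3075… − £83,300.00 = £175,289.3075…
Balance at month 13: £175,289.3075… × (1 + 0.012)^6 = £188,294.8753…
Penalty: 13 × 0.5% × £237,874.00 = £15,461.81
Final settlement = outstanding balance + penalty = £188,294.8753… + £15,461.81 = £203,756.69

£203,756.69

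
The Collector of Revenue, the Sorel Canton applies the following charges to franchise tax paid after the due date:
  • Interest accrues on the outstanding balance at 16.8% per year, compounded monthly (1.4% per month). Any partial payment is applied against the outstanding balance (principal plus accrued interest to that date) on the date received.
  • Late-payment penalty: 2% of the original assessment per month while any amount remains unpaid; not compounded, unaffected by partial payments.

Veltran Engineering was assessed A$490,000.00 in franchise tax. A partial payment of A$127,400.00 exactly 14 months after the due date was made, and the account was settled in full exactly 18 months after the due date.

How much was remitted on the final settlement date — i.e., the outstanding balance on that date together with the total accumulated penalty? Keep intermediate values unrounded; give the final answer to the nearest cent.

Balance at month 14: A$490,000.0000 × (1 + 0.014)^14 = A$595,288.4414…
After A$127,400.00 payment: A$595,288.4414… − A$127,400.00 = A$467,888.4414…
Balance at month 18: A$467,888.4414… × (1 + 0.014)^4 = A$494,645.5844…
Penalty: 18 × 2% × A$490,000.00 = A$176,400.00
Final settlement = outstanding balance + penalty = A$494,645.5844… + A$176,400.00 = A$671,045.58

A$671,045.58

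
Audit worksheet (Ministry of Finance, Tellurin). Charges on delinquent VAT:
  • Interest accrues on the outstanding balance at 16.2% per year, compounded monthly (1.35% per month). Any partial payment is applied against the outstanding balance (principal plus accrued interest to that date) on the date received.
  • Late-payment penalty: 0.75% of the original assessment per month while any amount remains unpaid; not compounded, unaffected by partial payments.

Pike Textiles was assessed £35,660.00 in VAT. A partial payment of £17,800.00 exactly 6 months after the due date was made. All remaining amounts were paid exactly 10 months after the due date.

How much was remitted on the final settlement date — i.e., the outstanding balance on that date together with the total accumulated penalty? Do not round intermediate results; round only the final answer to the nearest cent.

£24,671.00

Balance at month 6: £35,660.0000 × (1 + 0.0135)^6 = £38,647.7181…
After £17,800.00 payment: £38,647.7181… − £17,800.00 = £20,847.7181…
Balance at month 10: £20,847.7181… × (1 + 0.0135)^4 = £21,996.4978…
Penalty: 10 × 0.75% × £35,660.00 = £2,674.50
Final settlement = outstanding balance + penalty = £21,996.4978… + £2,674.50 = £24,671.00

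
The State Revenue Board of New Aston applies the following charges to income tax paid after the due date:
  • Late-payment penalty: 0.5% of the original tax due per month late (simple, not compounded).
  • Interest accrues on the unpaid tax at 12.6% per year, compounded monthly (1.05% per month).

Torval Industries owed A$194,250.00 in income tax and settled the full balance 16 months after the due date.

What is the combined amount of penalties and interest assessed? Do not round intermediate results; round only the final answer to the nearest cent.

Late-payment penalty = 0.5% × A$194,250.00 × 16 mo = A$15,540.00
Interest: A$194,250.00 × ((1 + 0.0105)^16 − 1) = A$194,250.00 × 0.1819010… = A$35,334.2616…
Penalties + interest = A$15,540.0000 + A$35,334.2616… = A$50,874.26

A$50,874.26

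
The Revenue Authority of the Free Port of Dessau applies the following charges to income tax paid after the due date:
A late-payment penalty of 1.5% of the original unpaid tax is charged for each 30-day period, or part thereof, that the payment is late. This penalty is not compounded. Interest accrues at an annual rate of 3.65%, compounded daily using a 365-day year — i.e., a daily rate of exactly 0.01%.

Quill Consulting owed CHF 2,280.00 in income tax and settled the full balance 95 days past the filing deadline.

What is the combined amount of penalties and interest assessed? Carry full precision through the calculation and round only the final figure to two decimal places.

Penalty periods: ⌈95/30⌉ = 4; penalty = 4 × 1.5% × CHF 2,280.00 = CHF 136.80
Interest: CHF 2,280.00 × ((1 + 0.0001)^95 − 1) = CHF 2,280.00 × 0.00954479… = CHF 21.7621…
Penalties + interest = CHF 136.8000 + CHF 21.7621… = CHF 158.56

CHF 158.56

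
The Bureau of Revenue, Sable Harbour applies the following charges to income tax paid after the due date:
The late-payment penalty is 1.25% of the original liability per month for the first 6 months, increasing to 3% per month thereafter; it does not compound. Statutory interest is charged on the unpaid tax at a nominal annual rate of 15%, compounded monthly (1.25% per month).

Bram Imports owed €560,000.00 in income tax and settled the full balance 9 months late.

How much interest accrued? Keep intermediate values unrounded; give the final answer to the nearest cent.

Interest: €560,000.00 × ((1 + 0.0125)^9 − 1) = €560,000.00 × 0.1182922… = €66,243.6194…

€66,243.62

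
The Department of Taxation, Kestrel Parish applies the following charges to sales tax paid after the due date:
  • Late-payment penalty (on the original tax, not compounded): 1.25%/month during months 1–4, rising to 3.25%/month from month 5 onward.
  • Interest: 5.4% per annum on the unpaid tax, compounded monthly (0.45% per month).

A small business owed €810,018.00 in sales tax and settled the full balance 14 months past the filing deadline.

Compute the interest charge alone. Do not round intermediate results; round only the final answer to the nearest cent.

Interest: €810,018.00 × ((1 + 0.0045)^14 − 1) = €810,018.00 × 0.0648763… = €52,550.9981…

€52,551.00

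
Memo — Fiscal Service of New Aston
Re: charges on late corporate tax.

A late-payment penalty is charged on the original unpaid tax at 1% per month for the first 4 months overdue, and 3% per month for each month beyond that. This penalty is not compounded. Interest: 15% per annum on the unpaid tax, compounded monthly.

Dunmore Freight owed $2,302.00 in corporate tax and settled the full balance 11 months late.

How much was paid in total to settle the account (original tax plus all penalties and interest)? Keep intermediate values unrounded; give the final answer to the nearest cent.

Penalty, months 1–4: 4 × 1% × $2,302.00 = $92.08
Penalty, months 5–11: 7 × 3% × $2,302.00 = $483.42
Interest (15%/yr ÷ 12 = 1.25%/month): $2,302.00 × ((1 + 0.0125)^11 − 1) = $337.0685…
Total = $2,302.00 + $575.5000 + $337.0685… = $3,214.57

$3,214.57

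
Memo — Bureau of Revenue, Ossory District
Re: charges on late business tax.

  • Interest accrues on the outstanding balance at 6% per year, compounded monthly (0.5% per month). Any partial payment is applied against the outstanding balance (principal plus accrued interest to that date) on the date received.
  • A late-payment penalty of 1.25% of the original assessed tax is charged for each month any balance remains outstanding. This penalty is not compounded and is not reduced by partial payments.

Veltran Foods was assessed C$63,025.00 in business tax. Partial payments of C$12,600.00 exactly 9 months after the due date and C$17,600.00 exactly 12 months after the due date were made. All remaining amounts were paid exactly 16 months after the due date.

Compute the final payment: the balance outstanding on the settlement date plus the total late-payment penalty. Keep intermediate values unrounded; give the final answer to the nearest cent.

C$49,863.24

Balance at month 9: C$63,025.0000 × (1 + 0.005)^9 = C$65,918.5143…
After C$12,600.00 payment: C$65,918.5143… − C$12,600.00 = C$53,318.5143…
Balance at month 12: C$53,318.5143… × (1 + 0.005)^3 = C$54,122.2975…
After C$17,600.00 payment: C$54,122.2975… − C$17,600.00 = C$36,522.2975…
Balance at month 16: C$36,522.2975… × (1 + 0.005)^4 = C$37,258.2401…
Penalty: 16 × 1.25% × C$63,025.00 = C$12,605.00
Final settlement = outstanding balance + penalty = C$37,258.2401… + C$12,605.00 = C$49,863.24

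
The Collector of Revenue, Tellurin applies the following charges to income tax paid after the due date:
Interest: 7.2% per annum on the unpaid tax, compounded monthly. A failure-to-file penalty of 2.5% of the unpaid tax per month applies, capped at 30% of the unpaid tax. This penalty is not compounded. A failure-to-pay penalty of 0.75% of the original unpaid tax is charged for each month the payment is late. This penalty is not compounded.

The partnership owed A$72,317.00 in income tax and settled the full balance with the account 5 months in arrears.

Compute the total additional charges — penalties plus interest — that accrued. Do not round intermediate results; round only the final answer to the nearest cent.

A$13,947.21

Failure-to-file: 5 × 2.5% × A$72,317.00 = A$9,039.63… (under the 30% cap)
Failure-to-pay penalty: 5 × 0.75% × A$72,317.00 = A$2,711.89…
Interest (7.2%/yr ÷ 12 = 0.6%/month): A$72,317.00 × ((1 + 0.006)^5 − 1) = A$2,195.7008…
Penalties + interest = A$11,751.5125 + A$2,195.7008… = A$13,947.21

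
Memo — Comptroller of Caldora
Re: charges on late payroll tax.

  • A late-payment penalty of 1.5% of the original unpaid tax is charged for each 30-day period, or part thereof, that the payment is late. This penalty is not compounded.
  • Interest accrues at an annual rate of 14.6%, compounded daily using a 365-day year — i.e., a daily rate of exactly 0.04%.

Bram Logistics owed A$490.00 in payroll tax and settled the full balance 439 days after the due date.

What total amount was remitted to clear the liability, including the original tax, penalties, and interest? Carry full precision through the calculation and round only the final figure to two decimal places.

Penalty periods: ⌈439/30⌉ = 15; penalty = 15 × 1.5% × A$490.00 = A$110.25
Interest: A$490.00 × ((1 + 0.0004)^439 − 1) = A$490.00 × 0.19191933… = A$94.0405…
Total = A$490.00 + A$110.2500 + A$94.0405… = A$694.29

A$694.29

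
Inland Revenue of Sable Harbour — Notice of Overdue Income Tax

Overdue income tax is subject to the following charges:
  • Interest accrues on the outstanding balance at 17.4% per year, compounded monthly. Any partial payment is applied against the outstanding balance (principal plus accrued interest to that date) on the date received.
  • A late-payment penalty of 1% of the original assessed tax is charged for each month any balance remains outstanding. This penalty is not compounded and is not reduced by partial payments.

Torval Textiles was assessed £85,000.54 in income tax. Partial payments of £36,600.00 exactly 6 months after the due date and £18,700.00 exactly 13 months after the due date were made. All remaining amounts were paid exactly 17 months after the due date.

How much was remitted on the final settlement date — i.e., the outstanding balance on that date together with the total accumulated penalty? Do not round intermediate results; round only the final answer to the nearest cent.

£60,330.96

Monthly rate = 17.4% ÷ 12 = 1.45%
Balance at month 6: £85,000.5400 × (1 + 0.0145)^6 = £92,668.8968…
After £36,600.00 payment: £92,668.8968… − £36,600.00 = £56,068.8968…
Balance at month 13: £56,068.8968… × (1 + 0.0145)^7 = £62,013.5182…
After £18,700.00 payment: £62,013.5182… − £18,700.00 = £43,313.5182…
Balance at month 17: £43,313.5182… × (1 + 0.0145)^4 = £45,880.8724…
Penalty: 17 × 1% × £85,000.54 = £14,450.09…
Final settlement = outstanding balance + penalty = £45,880.8724… + £14,450.09… = £60,330.96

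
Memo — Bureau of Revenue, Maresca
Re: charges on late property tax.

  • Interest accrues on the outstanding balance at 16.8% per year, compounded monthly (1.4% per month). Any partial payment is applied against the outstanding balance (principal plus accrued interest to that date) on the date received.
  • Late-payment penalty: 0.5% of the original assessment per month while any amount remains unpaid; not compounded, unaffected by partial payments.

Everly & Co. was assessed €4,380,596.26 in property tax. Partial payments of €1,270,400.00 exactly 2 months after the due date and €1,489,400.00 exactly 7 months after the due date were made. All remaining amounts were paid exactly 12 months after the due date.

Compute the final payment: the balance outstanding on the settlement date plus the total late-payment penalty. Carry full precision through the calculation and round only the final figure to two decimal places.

€2,382,261.23

Balance at month 2: €4,380,596.2600 × (1 + 0.014)^2 = €4,504,111.5521…
After €1,270,400.00 payment: €4,504,111.5521… − €1,270,400.00 = €3,233,711.5521…
Balance at month 7: €3,233,711.5521… × (1 + 0.014)^5 = €3,466,498.7914…
After €1,489,400.00 payment: €3,466,498.7914… − €1,489,400.00 = €1,977,098.7914…
Balance at month 12: €1,977,098.7914… × (1 + 0.014)^5 = €2,119,425.4528…
Penalty: 12 × 0.5% × €4,380,596.26 = €262,835.78…
Final settlement = outstanding balance + penalty = €2,119,425.4528… + €262,835.78… = €2,382,261.23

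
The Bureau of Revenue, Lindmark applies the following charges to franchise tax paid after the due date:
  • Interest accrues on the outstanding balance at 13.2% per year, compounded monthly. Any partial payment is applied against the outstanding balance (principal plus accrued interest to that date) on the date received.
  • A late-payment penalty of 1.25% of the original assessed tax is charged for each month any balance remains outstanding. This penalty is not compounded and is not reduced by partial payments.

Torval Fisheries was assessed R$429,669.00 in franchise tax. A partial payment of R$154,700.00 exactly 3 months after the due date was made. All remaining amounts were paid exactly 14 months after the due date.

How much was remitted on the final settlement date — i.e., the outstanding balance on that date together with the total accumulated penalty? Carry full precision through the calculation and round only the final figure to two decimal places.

R$401,492.83

Monthly rate = 13.2% ÷ 12 = 1.1%
Balance at month 3: R$429,669.0000 × (1 + 0.011)^3 = R$444,004.6187…
After R$154,700.00 payment: R$444,004.6187… − R$154,700.00 = R$289,304.6187…
Balance at month 14: R$289,304.6187… × (1 + 0.011)^11 = R$326,300.7550…
Penalty: 14 × 1.25% × R$429,669.00 = R$75,192.08…
Final settlement = outstanding balance + penalty = R$326,300.7550… + R$75,192.08… = R$401,492.83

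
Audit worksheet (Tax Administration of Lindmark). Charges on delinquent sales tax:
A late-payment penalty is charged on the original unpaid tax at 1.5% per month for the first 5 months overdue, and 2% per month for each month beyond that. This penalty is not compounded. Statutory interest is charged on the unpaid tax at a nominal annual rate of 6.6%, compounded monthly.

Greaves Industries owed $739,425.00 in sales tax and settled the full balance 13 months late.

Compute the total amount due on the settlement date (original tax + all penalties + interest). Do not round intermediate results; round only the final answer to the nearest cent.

Penalty, months 1–5: 5 × 1.5% × $739,425.00 = $55,456.88…
Penalty, months 6–13: 8 × 2% × $739,425.00 = $118,308.00
Interest (6.6%/yr ÷ 12 = 0.55%/month): $739,425.00 × ((1 + 0.0055)^13 − 1) = $54,649.2336…
Total = $739,425.00 + $173,764.8750 + $54,649.2336… = $967,839.11

$967,839.11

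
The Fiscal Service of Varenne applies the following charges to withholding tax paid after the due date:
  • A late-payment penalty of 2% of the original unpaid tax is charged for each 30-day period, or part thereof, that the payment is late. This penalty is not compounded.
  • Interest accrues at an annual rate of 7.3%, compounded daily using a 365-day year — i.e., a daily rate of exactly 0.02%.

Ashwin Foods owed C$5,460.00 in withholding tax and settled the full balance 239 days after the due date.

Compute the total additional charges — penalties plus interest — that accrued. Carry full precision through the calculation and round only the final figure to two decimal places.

Penalty periods: ⌈239/30⌉ = 8; penalty = 8 × 2% × C$5,460.00 = C$873.60
Interest: C$5,460.00 × ((1 + 0.0002)^239 − 1) = C$5,460.00 × 0.04895583… = C$267.2988…
Penalties + interest = C$873.6000 + C$267.2988… = C$1,140.90

C$1,140.90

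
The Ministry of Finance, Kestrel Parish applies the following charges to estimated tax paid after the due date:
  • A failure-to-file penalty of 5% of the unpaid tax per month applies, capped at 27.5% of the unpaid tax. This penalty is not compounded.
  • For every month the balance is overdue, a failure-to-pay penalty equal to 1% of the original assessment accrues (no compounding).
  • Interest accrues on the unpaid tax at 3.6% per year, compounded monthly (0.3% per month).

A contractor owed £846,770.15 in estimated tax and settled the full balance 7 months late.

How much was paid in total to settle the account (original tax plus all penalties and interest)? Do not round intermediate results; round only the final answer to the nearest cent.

Failure-to-file: 7 × 5% × £846,770.15 = £296,369.55…, capped at 27.5% × £846,770.15 = £232,861.79…
Failure-to-pay penalty: 7 × 1% × £846,770.15 = £59,273.91…
Interest: £846,770.15 × ((1 + 0.003)^7 − 1) = £846,770.15 × 0.0211899… = £17,943.0153…
Total = £846,770.15 + £292,135.7018… + £17,943.0153… = £1,156,848.87

£1,156,848.87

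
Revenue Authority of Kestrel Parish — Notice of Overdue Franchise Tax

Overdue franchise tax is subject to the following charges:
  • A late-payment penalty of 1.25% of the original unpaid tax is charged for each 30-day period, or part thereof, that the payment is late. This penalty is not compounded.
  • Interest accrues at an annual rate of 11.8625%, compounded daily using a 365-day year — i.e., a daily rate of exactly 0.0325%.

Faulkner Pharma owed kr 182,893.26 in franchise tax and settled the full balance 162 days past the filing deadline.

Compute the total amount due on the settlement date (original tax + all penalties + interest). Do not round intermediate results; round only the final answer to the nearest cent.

kr 206,495.94

Penalty periods: ⌈162/30⌉ = 6; penalty = 6 × 1.25% × kr 182,893.26 = kr 13,716.99…
Interest: kr 182,893.26 × ((1 + 0.000325)^162 − 1) = kr 182,893.26 × 0.05405164… = kr 9,885.6812…
Total = kr 182,893.26 + kr 13,716.9945 + kr 9,885.6812… = kr 206,495.94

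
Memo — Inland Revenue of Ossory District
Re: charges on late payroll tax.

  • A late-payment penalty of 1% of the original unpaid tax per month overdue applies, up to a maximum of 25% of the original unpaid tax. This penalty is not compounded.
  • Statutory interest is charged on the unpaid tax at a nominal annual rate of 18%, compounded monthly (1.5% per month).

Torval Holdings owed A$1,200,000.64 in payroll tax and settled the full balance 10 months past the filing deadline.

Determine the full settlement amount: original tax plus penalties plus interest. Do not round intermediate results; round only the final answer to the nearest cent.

Penalty: 10 × 1% × A$1,200,000.64 = A$120,000.06… (below the 25% cap of A$300,000.16)
Interest: A$1,200,000.64 × ((1 + 0.015)^10 − 1) = A$1,200,000.64 × 0.1605408… = A$192,649.0928…
Total = A$1,200,000.64 + A$120,000.0640 + A$192,649.0928… = A$1,512,649.80

A$1,512,649.80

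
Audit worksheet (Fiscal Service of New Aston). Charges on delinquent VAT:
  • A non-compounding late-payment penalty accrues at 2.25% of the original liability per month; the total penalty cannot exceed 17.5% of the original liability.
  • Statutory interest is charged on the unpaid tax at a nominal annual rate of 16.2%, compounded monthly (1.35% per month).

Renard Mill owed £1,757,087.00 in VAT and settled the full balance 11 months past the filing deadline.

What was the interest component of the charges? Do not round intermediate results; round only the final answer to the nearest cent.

Interest: £1,757,087.00 × ((1 + 0.0135)^11 − 1) = £1,757,087.00 × 0.1589409… = £279,272.9590…

£279,272.96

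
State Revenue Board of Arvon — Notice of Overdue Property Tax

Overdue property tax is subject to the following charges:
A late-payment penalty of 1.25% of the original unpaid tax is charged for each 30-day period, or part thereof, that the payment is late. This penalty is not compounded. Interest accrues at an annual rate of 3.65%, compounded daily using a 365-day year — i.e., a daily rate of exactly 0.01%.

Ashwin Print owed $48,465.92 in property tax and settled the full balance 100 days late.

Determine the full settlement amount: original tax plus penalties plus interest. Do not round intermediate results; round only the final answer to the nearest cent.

Penalty periods: ⌈100/30⌉ = 4; penalty = 4 × 1.25% × $48,465.92 = $2,423.30…
Interest: $48,465.92 × ((1 + 0.0001)^100 − 1) = $48,465.92 × 0.01004966… = $487.0661…
Total = $48,465.92 + $2,423.2960 + $487.0661… = $51,376.28

$51,376.28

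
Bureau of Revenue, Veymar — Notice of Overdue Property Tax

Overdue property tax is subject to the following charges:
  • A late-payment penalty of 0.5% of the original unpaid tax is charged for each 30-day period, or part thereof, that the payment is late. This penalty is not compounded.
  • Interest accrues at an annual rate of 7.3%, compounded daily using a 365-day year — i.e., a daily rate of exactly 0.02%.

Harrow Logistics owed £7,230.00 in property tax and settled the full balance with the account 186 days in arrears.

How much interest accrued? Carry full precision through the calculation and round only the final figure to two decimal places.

£273.99

Interest: £7,230.00 × ((1 + 0.0002)^186 − 1) = £7,230.00 × 0.03789672… = £273.9933…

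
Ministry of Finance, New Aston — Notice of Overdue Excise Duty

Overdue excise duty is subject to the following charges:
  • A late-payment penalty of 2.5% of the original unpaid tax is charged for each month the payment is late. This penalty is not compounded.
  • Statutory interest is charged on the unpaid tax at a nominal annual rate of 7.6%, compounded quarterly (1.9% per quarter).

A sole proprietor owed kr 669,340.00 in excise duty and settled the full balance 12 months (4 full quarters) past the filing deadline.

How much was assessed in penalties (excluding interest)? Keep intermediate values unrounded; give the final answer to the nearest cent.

kr 200,802.00

Late-payment penalty: 12 × 2.5% × kr 669,340.00 = kr 200,802.00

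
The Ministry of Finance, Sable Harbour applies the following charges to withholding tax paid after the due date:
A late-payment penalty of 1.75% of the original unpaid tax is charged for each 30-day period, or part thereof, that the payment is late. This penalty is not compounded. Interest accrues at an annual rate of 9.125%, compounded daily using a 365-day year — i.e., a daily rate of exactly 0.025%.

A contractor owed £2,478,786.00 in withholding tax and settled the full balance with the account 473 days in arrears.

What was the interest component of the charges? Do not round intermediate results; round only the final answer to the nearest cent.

Interest: £2,478,786.00 × ((1 + 0.00025)^473 − 1) = £2,478,786.00 × 0.12550882… = £311,109.5153…

£311,109.52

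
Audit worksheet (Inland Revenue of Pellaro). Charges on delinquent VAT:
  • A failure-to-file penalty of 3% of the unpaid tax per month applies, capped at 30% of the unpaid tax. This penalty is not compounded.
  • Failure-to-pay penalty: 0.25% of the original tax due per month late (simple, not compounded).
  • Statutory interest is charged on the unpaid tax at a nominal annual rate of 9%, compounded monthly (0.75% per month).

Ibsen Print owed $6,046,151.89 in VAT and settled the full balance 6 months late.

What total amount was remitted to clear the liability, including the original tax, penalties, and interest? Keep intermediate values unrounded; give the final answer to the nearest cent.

$7,502,381.09

Failure-to-file: 6 × 3% × $6,046,151.89 = $1,088,307.34… (under the 30% cap)
Failure-to-pay penalty = 0.25% × $6,046,151.89 × 6 mo = $90,692.28…
Interest: $6,046,151.89 × ((1 + 0.0075)^6 − 1) = $6,046,151.89 × 0.0458522… = $277,229.5779…
Total = $6,046,151.89 + $1,178,999.6186… + $277,229.5779… = $7,502,381.09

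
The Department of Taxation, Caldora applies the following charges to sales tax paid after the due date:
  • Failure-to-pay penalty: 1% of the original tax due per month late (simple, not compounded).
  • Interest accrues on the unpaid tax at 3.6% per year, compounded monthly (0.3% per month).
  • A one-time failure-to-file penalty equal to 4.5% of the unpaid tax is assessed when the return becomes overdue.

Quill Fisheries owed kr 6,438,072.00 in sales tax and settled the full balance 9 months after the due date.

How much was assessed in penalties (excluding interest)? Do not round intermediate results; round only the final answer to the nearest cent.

kr 869,139.72

Failure-to-file penalty: 4.5% × kr 6,438,072.00 = kr 289,713.24
Failure-to-pay penalty = 1% × kr 6,438,072.00 × 9 mo = kr 579,426.48
Total penalty = kr 289,713.24 + kr 579,426.48 = kr 869,139.72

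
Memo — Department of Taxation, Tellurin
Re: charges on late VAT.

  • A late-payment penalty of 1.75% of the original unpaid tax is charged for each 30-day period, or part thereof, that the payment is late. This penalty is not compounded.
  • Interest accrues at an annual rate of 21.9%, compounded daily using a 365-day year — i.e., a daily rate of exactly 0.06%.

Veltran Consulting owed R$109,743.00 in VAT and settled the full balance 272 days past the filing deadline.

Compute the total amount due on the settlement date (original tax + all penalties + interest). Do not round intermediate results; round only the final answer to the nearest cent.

Penalty periods: ⌈272/30⌉ = 10; penalty = 10 × 1.75% × R$109,743.00 = R$19,205.03…
Interest: R$109,743.00 × ((1 + 0.0006)^272 − 1) = R$109,743.00 × 0.17721451… = R$19,448.0515…
Total = R$109,743.00 + R$19,205.0250 + R$19,448.0515… = R$148,396.08

R$148,396.08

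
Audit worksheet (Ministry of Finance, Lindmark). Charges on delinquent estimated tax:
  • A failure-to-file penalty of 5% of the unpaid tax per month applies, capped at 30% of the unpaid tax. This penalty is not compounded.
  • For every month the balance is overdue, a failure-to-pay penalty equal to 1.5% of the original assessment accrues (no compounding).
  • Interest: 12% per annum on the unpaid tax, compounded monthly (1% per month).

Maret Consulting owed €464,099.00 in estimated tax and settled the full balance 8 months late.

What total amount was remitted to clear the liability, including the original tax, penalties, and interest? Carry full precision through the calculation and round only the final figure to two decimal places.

Failure-to-file: 8 × 5% × €464,099.00 = €185,639.60, capped at 30% × €464,099.00 = €139,229.70
Failure-to-pay penalty: 8 × 1.5% × €464,099.00 = €55,691.88
Interest: €464,099.00 × ((1 + 0.01)^8 − 1) = €464,099.00 × 0.0828567… = €38,453.7142…
Total = €464,099.00 + €194,921.5800 + €38,453.7142… = €697,474.29

€697,474.29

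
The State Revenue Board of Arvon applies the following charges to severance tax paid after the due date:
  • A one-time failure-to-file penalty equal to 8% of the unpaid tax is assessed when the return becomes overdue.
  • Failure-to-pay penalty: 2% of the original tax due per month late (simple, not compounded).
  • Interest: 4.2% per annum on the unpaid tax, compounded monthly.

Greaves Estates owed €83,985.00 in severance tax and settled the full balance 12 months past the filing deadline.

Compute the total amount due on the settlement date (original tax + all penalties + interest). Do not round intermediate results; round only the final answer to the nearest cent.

€114,456.27

Failure-to-file penalty: 8% × €83,985.00 = €6,718.80
Failure-to-pay penalty = 2% × €83,985.00 × 12 mo = €20,156.40
Interest (4.2%/yr ÷ 12 = 0.35%/month): €83,985.00 × ((1 + 0.0035)^12 − 1) = €3,596.0703…
Total = €83,985.00 + €26,875.2000 + €3,596.0703… = €114,456.27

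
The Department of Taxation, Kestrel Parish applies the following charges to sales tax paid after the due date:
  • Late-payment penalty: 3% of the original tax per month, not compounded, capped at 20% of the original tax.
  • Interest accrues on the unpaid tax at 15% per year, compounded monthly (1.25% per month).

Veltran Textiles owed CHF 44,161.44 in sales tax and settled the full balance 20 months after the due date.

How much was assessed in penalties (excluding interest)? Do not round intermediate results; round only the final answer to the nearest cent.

Penalty (uncapped): 20 × 3% × CHF 44,161.44 = CHF 26,496.86…; cap = 20% × CHF 44,161.44 = CHF 8,832.29… → penalty = CHF 8,832.29…

CHF 8,832.29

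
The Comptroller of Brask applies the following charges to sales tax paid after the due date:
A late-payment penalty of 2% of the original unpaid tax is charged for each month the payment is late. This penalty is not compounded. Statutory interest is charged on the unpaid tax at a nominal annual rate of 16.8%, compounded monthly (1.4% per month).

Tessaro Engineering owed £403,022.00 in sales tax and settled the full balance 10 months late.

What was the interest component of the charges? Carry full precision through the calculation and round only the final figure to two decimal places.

£60,113.75

Interest: £403,022.00 × ((1 + 0.014)^10 − 1) = £403,022.00 × 0.1491575… = £60,113.7477…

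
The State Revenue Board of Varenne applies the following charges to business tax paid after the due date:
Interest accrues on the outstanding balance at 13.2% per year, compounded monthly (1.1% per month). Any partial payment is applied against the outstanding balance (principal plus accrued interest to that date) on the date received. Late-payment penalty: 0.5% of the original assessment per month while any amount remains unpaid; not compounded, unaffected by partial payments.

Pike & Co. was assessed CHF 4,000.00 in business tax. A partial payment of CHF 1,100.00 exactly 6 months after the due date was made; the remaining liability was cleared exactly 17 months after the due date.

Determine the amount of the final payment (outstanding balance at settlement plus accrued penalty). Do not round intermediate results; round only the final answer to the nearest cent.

Balance at month 6: CHF 4,000.0000 × (1 + 0.011)^6 = CHF 4,271.3674…
After CHF 1,100.00 payment: CHF 4,271.3674… − CHF 1,100.00 = CHF 3,171.3674…
Balance at month 17: CHF 3,171.3674… × (1 + 0.011)^11 = CHF 3,576.9203…
Penalty: 17 × 0.5% × CHF 4,000.00 = CHF 340.00
Final settlement = outstanding balance + penalty = CHF 3,576.9203… + CHF 340.00 = CHF 3,916.92

CHF 3,916.92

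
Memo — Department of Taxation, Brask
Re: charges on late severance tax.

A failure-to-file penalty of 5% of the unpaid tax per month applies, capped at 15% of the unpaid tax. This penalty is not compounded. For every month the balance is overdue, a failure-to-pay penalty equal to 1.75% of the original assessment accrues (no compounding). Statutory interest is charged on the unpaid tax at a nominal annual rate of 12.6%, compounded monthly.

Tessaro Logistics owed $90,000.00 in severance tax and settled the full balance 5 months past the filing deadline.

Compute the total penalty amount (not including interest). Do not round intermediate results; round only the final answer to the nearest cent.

$21,375.00

Failure-to-file: 5 × 5% × $90,000.00 = $22,500.00, capped at 15% × $90,000.00 = $13,500.00
Failure-to-pay penalty: 5 × 1.75% × $90,000.00 = $7,875.00
Total penalty = $13,500.00 + $7,875.00 = $21,375.00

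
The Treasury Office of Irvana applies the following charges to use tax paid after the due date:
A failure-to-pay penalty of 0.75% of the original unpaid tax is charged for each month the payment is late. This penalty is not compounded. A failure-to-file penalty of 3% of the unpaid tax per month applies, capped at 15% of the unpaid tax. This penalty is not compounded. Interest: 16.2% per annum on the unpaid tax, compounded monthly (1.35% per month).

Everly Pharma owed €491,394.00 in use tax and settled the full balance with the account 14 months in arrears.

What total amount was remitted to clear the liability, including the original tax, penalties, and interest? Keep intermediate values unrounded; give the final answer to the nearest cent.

€718,179.45

Failure-to-file: 14 × 3% × €491,394.00 = €206,385.48, capped at 15% × €491,394.00 = €73,709.10
Failure-to-pay penalty: 14 × 0.75% × €491,394.00 = €51,596.37
Interest: €491,394.00 × ((1 + 0.0135)^14 − 1) = €491,394.00 × 0.2065145… = €101,479.9818…
Total = €491,394.00 + €125,305.4700 + €101,479.9818… = €718,179.45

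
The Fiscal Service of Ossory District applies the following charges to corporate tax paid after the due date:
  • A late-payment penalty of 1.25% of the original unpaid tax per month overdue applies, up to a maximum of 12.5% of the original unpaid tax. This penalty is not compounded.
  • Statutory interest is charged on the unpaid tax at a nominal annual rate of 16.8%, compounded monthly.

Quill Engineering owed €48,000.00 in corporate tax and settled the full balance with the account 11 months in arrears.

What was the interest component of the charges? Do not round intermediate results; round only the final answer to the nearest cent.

Interest (16.8%/yr ÷ 12 = 1.4%/month): €48,000.00 × ((1 + 0.014)^11 − 1) = €7,931.7931…

€7,931.79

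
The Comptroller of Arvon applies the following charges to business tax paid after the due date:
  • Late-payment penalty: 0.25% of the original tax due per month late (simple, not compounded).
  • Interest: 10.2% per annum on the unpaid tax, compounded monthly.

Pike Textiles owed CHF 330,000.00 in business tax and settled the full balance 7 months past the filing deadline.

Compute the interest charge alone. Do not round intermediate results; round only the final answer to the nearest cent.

CHF 20,142.85

Interest (10.2%/yr ÷ 12 = 0.85%/month): CHF 330,000.00 × ((1 + 0.0085)^7 − 1) = CHF 20,142.8462…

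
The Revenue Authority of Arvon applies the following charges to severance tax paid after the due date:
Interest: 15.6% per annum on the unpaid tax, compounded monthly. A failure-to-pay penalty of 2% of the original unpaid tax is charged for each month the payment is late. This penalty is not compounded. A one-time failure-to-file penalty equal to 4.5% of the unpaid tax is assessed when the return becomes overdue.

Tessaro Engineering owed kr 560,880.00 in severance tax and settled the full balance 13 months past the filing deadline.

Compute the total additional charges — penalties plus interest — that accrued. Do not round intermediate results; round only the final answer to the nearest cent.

Failure-to-file penalty: 4.5% × kr 560,880.00 = kr 25,239.60
Failure-to-pay penalty: 13 × 2% × kr 560,880.00 = kr 145,828.80
Interest (15.6%/yr ÷ 12 = 1.3%/month): kr 560,880.00 × ((1 + 0.013)^13 − 1) = kr 102,546.3911…
Penalties + interest = kr 171,068.4000 + kr 102,546.3911… = kr 273,614.79

kr 273,614.79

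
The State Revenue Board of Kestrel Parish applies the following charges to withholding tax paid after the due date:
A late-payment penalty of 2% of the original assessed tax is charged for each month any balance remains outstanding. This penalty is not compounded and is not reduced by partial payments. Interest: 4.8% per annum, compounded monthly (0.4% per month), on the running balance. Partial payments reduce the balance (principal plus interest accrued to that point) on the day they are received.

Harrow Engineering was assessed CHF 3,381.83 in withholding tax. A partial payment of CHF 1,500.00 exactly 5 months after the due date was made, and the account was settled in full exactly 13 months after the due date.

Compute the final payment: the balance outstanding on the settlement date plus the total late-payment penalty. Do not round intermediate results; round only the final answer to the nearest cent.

CHF 2,892.57

Balance at month 5: CHF 3,381.8300 × (1 + 0.004)^5 = CHF 3,450.0099…
After CHF 1,500.00 payment: CHF 3,450.0099… − CHF 1,500.00 = CHF 1,950.0099…
Balance at month 13: CHF 1,950.0099… × (1 + 0.004)^8 = CHF 2,013.2908…
Penalty: 13 × 2% × CHF 3,381.83 = CHF 879.28…
Final settlement = outstanding balance + penalty = CHF 2,013.2908… + CHF 879.28… = CHF 2,892.57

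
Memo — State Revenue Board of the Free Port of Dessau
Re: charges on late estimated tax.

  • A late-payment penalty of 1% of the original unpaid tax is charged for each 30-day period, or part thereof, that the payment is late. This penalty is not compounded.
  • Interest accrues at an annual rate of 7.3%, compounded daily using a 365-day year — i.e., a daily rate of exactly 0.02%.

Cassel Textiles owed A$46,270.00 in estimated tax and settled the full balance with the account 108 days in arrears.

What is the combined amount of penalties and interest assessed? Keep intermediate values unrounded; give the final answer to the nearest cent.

Penalty periods: ⌈108/30⌉ = 4; penalty = 4 × 1% × A$46,270.00 = A$1,850.80
Interest: A$46,270.00 × ((1 + 0.0002)^108 − 1) = A$46,270.00 × 0.02183276… = A$1,010.2019…
Penalties + interest = A$1,850.8000 + A$1,010.2019… = A$2,861.00

A$2,861.00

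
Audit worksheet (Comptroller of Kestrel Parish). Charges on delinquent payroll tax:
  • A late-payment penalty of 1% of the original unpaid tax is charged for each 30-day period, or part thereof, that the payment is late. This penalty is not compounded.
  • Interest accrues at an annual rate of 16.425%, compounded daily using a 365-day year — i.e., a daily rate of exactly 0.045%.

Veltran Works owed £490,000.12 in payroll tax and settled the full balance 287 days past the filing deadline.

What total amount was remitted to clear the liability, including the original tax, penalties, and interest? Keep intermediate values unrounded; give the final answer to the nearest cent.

Penalty periods: ⌈287/30⌉ = 10; penalty = 10 × 1% × £490,000.12 = £49,000.01…
Interest: £490,000.12 × ((1 + 0.00045)^287 − 1) = £490,000.12 × 0.13782774… = £67,535.6072…
Total = £490,000.12 + £49,000.0120 + £67,535.6072… = £606,535.74

£606,535.74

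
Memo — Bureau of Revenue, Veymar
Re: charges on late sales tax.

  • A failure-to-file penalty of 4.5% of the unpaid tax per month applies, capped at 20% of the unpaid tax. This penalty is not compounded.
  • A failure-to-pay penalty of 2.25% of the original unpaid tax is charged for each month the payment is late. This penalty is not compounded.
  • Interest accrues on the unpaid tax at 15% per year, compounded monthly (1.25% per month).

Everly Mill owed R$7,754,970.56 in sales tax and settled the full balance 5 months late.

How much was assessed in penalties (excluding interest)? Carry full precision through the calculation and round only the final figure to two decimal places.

Failure-to-file: 5 × 4.5% × R$7,754,970.56 = R$1,744,868.38…, capped at 20% × R$7,754,970.56 = R$1,550,994.11…
Failure-to-pay penalty = 2.25% × R$7,754,970.56 × 5 mo = R$872,434.19…
Total penalty = R$1,550,994.11… + R$872,434.19… = R$2,423,428.30

R$2,423,428.30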